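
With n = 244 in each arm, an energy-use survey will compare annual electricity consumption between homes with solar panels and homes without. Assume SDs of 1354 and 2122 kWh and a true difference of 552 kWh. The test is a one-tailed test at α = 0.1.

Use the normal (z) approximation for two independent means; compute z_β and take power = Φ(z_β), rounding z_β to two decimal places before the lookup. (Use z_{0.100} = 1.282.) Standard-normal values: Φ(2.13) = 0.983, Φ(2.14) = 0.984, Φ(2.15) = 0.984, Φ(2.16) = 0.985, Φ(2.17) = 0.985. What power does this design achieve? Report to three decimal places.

Power ≈ 0.984

z_β = δ·√(n/(σ₁²+σ₂²)) − z_α
    = 552 · √(244/6336200) − 1.282
    = 552 · 0.00621 − 1.282
    = 3.4255 − 1.282 = 2.1435 → 2.14
Power = Φ(2.14) = 0.984.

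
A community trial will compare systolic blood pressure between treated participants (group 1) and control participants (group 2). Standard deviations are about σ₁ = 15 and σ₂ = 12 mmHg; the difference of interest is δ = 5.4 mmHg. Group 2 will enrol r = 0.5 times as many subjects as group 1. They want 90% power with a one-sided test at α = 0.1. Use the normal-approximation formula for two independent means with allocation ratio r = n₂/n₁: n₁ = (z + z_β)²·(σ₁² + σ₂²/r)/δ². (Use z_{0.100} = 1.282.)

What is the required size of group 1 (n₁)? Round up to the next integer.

n₁ = 116

n₁ = (z_α + z_β)² · (σ₁² + σ₂²/r) / δ²
   = (1.282 + 1.282)² · (15² + 12²/0.5) / 5.4²
   = 6.5741 · (225 + 288) / 29.16
   = 6.5741 · 513 / 29.16
   = 115.66
Round up → n₁ = 116; n₂ = r·n₁ = 0.5 × 116 = 58.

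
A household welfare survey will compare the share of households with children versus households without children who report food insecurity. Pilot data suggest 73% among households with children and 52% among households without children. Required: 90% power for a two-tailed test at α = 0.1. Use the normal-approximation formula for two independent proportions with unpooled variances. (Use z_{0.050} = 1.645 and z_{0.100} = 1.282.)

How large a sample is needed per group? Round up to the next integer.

n = 87 per group

n = (z_{α/2} + z_β)² · [p₁(1−p₁) + p₂(1−p₂)] / (p₁ − p₂)²
  = (1.645 + 1.282)² · (0.73·0.27 + 0.52·0.48) / (0.21)²
  = (2.927)² · (0.1971 + 0.2496) / 0.0441
  = 8.5673 · 0.4467 / 0.0441
  = 86.78
Round up → n = 87 per group.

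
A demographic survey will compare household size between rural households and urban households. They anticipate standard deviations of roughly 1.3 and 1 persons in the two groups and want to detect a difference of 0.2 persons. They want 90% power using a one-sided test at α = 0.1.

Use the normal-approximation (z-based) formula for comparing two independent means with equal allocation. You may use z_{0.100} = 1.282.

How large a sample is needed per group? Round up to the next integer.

n = 443 per group

n = (z_α + z_β)² · (σ₁² + σ₂²) / δ²
  = (1.282 + 1.282)² · (1.3² + 1² = 2.69) / 0.2²
  = 6.5741 · 2.69 / 0.04
  = 442.11
Round up → n = 443 per group.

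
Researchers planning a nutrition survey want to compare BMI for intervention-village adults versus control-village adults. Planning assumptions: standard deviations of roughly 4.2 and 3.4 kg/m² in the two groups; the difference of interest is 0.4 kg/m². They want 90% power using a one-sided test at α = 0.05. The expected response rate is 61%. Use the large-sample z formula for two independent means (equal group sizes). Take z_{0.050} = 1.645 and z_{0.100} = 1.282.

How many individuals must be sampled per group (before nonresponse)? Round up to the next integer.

n = 2564 per group

n = (z_α + z_β)² · (σ₁² + σ₂²) / δ²
  = (1.645 + 1.282)² · (4.2² + 3.4² = 29.2) / 0.4²
  = 8.5673 · 29.2 / 0.16
  = 1563.54
Adjust for 61% response: 1563.54 / 0.61 = 2563.18.
Round up → n = 2564 per group.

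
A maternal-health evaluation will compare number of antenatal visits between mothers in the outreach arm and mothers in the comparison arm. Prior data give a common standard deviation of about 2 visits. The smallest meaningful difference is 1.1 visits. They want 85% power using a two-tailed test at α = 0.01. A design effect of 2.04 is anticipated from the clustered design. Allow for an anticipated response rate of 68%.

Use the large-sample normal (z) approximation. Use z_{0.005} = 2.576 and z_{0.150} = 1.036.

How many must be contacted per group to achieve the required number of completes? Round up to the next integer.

n = 259 per group

n = (z_{α/2} + z_β)² · (σ₁² + σ₂²) / δ²
  = (2.576 + 1.036)² · (2·2² = 8) / 1.1²
  = 13.0465 · 8 / 1.21
  = 86.26
Design effect: 2.04 × 86.26 = 175.97.
Adjust for 68% response: 175.97 / 0.68 = 258.77.
Round up → n = 259 per group.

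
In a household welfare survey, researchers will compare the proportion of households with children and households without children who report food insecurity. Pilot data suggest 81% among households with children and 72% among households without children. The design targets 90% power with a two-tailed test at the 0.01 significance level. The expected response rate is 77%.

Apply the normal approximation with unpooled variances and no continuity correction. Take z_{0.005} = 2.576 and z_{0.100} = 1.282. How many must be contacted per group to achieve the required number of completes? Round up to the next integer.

n = 849 per group

n = (z_{α/2} + z_β)² · [p₁(1−p₁) + p₂(1−p₂)] / (p₁ − p₂)²
  = (2.576 + 1.282)² · (0.81·0.19 + 0.72·0.28) / (0.09)²
  = (3.858)² · (0.1539 + 0.2016) / 0.0081
  = 14.8842 · 0.3555 / 0.0081
  = 653.25
Adjust for 77% response: 653.25 / 0.77 = 848.38.
Round up → n = 849 per group.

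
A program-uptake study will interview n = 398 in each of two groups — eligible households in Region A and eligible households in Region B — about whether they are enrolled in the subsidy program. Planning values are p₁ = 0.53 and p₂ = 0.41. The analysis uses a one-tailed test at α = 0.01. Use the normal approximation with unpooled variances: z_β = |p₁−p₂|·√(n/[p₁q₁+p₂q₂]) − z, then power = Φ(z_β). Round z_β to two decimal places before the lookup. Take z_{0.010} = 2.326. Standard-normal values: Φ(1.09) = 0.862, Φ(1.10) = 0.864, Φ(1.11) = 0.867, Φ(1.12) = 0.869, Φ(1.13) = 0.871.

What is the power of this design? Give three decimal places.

z_β = |p₁−p₂|·√(n/[p₁q₁+p₂q₂]) − z_α
    = 0.12 · √(398/0.4910) − 2.326
    = 0.12 · 28.4709 − 2.326
    = 3.4165 − 2.326 = 1.0905 → 1.09
Power = Φ(1.09) = 0.862.

Power ≈ 0.862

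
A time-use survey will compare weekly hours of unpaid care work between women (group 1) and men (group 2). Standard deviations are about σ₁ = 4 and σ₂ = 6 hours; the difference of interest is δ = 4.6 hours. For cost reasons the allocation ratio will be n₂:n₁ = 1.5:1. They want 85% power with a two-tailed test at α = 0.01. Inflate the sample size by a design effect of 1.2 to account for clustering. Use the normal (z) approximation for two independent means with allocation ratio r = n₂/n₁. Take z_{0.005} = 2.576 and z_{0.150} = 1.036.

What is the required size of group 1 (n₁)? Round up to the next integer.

n₁ = 30

n₁ = (z_{α/2} + z_β)² · (σ₁² + σ₂²/r) / δ²
   = (2.576 + 1.036)² · (4² + 6²/1.5) / 4.6²
   = 13.0465 · (16 + 24) / 21.16
   = 13.0465 · 40 / 21.16
   = 24.66
Design effect: 1.2 × 24.66 = 29.60.
Round up → n₁ = 30; n₂ = r·n₁ = 1.5 × 30 = 45.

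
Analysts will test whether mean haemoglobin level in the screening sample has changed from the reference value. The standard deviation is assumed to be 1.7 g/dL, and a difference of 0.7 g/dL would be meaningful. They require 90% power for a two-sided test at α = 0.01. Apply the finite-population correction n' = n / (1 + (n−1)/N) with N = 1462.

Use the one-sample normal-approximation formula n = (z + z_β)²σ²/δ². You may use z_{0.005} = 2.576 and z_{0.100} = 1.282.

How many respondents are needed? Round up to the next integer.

n = 83

n = (z_{α/2} + z_β)² · σ² / δ²
  = (2.576 + 1.282)² · 1.7² / 0.7²
  = 14.8842 · 2.89 / 0.49
  = 87.79
Finite-population correction (N = 1462): 87.79 / (1 + (87.79 − 1)/1462) = 82.87.
Round up → n = 83.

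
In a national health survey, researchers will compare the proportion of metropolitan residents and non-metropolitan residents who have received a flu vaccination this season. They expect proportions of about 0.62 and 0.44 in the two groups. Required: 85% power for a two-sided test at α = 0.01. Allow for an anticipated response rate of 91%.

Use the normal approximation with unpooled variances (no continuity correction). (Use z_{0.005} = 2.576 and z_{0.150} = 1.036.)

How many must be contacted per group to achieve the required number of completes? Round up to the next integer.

n = 214 per group

n = (z_{α/2} + z_β)² · [p₁(1−p₁) + p₂(1−p₂)] / (p₁ − p₂)²
  = (2.576 + 1.036)² · (0.62·0.38 + 0.44·0.56) / (0.18)²
  = (3.612)² · (0.2356 + 0.2464) / 0.0324
  = 13.0465 · 0.4820 / 0.0324
  = 194.09
Adjust for 91% response: 194.09 / 0.91 = 213.28.
Round up → n = 214 per group.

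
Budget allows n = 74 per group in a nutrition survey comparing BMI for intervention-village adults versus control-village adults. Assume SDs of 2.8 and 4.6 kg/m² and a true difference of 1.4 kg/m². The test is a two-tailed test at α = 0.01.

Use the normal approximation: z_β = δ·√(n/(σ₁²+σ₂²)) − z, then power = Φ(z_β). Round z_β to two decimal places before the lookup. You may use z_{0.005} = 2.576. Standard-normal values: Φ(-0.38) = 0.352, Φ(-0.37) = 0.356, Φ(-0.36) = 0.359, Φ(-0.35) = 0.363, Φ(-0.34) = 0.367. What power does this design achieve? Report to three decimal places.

Power ≈ 0.367

z_β = δ·√(n/(σ₁²+σ₂²)) − z_{α/2}
    = 1.4 · √(74/29) − 2.576
    = 1.4 · 1.59741 − 2.576
    = 2.2364 − 2.576 = -0.3396 → -0.34
Power = Φ(-0.34) = 0.367.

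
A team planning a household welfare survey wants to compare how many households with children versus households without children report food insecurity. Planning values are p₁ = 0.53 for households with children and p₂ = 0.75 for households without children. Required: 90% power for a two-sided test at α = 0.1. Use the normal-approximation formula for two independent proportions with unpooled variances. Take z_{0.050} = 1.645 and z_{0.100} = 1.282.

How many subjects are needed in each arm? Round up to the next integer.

n = 78 per group

n = (z_{α/2} + z_β)² · [p₁(1−p₁) + p₂(1−p₂)] / (p₁ − p₂)²
  = (1.645 + 1.282)² · (0.53·0.47 + 0.75·0.25) / (-0.22)²
  = (2.927)² · (0.2491 + 0.1875) / 0.0484
  = 8.5673 · 0.4366 / 0.0484
  = 77.28
Round up → n = 78 per group.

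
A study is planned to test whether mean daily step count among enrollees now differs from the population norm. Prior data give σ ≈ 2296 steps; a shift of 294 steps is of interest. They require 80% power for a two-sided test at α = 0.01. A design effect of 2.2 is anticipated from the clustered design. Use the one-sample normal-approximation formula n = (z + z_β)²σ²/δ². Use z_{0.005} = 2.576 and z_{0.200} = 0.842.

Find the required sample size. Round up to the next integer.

n = (z_{α/2} + z_β)² · σ² / δ²
  = (2.576 + 0.842)² · 2296² / 294²
  = 11.6827 · 5271616 / 86436
  = 712.51
Design effect: 2.2 × 712.51 = 1567.53.
Round up → n = 1568.

n = 1568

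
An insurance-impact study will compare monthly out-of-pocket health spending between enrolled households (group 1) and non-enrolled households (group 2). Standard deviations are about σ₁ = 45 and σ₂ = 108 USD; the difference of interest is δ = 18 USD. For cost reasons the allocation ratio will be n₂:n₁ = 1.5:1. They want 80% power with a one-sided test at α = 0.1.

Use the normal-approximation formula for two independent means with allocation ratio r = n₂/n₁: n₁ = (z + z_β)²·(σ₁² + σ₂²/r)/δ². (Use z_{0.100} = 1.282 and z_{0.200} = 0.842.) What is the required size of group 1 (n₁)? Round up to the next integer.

n₁ = 137

n₁ = (z_α + z_β)² · (σ₁² + σ₂²/r) / δ²
   = (1.282 + 0.842)² · (45² + 108²/1.5) / 18²
   = 4.5114 · (2025 + 7776) / 324
   = 4.5114 · 9801 / 324
   = 136.47
Round up → n₁ = 137; n₂ = r·n₁ = 1.5 × 137 = 206.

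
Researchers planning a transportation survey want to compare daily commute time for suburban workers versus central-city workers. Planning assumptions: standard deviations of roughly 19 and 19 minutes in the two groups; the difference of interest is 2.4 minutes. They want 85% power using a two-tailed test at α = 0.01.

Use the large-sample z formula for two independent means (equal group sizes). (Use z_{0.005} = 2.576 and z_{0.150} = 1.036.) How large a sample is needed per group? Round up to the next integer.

n = 1636 per group

n = (z_{α/2} + z_β)² · (σ₁² + σ₂²) / δ²
  = (2.576 + 1.036)² · (19² + 19² = 722) / 2.4²
  = 13.0465 · 722 / 5.76
  = 1635.35
Round up → n = 1636 per group.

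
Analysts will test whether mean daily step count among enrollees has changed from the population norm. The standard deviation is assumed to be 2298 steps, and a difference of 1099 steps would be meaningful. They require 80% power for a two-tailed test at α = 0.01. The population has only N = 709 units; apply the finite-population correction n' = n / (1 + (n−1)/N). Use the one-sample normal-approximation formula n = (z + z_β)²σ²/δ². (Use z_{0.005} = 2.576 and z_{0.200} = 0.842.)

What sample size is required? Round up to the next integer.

n = 48

n = (z_{α/2} + z_β)² · σ² / δ²
  = (2.576 + 0.842)² · 2298² / 1099²
  = 11.6827 · 5280804 / 1207801
  = 51.08
Finite-population correction (N = 709): 51.08 / (1 + (51.08 − 1)/709) = 47.71.
Round up → n = 48.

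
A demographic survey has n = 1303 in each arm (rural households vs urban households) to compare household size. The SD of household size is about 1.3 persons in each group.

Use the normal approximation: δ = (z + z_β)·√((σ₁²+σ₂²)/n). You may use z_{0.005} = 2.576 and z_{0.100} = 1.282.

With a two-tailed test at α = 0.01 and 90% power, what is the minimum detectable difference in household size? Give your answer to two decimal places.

δ = (z_{α/2} + z_β) · √((σ₁²+σ₂²)/n)
  = (2.576 + 1.282) · √(3.38/1303)
  = 3.858 · √0.00259
  = 3.858 · 0.0509
  = 0.1965

Minimum detectable difference ≈ 0.20 persons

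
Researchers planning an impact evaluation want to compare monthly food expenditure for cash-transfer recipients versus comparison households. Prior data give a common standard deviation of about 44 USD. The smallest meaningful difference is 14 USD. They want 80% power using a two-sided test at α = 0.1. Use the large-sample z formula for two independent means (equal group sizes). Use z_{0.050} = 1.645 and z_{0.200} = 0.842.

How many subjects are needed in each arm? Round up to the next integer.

n = (z_{α/2} + z_β)² · (σ₁² + σ₂²) / δ²
  = (1.645 + 0.842)² · (2·44² = 3872) / 14²
  = 6.1852 · 3872 / 196
  = 122.19
Round up → n = 123 per group.

n = 123 per group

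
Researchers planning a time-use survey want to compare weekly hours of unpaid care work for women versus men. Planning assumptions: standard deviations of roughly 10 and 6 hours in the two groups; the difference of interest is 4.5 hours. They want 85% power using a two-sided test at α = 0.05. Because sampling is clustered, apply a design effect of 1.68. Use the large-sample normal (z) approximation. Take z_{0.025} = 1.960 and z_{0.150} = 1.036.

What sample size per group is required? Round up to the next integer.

n = 102 per group

n = (z_{α/2} + z_β)² · (σ₁² + σ₂²) / δ²
  = (1.960 + 1.036)² · (10² + 6² = 136) / 4.5²
  = 8.9760 · 136 / 20.25
  = 60.28
Design effect: 1.68 × 60.28 = 101.28.
Round up → n = 102 per group.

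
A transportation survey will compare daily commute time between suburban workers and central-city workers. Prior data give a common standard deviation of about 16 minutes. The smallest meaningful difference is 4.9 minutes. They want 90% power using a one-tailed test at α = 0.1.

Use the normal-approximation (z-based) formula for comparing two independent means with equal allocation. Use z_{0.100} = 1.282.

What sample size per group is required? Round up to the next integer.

n = (z_α + z_β)² · (σ₁² + σ₂²) / δ²
  = (1.282 + 1.282)² · (2·16² = 512) / 4.9²
  = 6.5741 · 512 / 24.01
  = 140.19
Round up → n = 141 per group.

n = 141 per group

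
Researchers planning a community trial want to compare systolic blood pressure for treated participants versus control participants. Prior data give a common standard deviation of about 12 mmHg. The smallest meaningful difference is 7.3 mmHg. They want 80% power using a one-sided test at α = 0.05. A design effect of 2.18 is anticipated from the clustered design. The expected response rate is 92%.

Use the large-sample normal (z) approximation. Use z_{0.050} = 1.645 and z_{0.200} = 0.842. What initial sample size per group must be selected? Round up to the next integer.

n = 80 per group

n = (z_α + z_β)² · (σ₁² + σ₂²) / δ²
  = (1.645 + 0.842)² · (2·12² = 288) / 7.3²
  = 6.1852 · 288 / 53.29
  = 33.43
Design effect: 2.18 × 33.43 = 72.87.
Adjust for 92% response: 72.87 / 0.92 = 79.21.
Round up → n = 80 per group.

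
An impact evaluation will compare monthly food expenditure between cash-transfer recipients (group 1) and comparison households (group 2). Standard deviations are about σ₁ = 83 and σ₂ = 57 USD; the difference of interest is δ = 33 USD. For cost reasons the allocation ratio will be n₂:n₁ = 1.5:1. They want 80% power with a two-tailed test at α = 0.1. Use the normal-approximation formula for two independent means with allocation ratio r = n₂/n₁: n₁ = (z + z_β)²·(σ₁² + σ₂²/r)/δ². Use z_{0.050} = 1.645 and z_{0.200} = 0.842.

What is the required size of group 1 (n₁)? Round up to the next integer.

n₁ = (z_{α/2} + z_β)² · (σ₁² + σ₂²/r) / δ²
   = (1.645 + 0.842)² · (83² + 57²/1.5) / 33²
   = 6.1852 · (6889 + 2166) / 1089
   = 6.1852 · 9055 / 1089
   = 51.43
Round up → n₁ = 52; n₂ = r·n₁ = 1.5 × 52 = 78.

n₁ = 52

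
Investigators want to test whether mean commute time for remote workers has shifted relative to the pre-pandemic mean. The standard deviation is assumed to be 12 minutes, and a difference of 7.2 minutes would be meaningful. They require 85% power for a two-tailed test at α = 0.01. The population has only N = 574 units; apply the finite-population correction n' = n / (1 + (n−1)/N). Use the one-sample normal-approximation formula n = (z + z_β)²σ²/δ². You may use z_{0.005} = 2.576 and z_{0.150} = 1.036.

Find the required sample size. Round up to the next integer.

n = (z_{α/2} + z_β)² · σ² / δ²
  = (2.576 + 1.036)² · 12² / 7.2²
  = 13.0465 · 144 / 51.84
  = 36.24
Finite-population correction (N = 574): 36.24 / (1 + (36.24 − 1)/574) = 34.14.
Round up → n = 35.

n = 35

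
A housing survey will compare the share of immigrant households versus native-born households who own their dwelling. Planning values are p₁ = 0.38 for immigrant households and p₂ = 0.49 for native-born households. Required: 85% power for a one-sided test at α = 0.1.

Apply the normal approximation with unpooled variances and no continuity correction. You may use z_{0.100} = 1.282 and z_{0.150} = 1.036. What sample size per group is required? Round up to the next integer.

n = 216 per group

n = (z_α + z_β)² · [p₁(1−p₁) + p₂(1−p₂)] / (p₁ − p₂)²
  = (1.282 + 1.036)² · (0.38·0.62 + 0.49·0.51) / (-0.11)²
  = (2.318)² · (0.2356 + 0.2499) / 0.0121
  = 5.3731 · 0.4855 / 0.0121
  = 215.59
Round up → n = 216 per group.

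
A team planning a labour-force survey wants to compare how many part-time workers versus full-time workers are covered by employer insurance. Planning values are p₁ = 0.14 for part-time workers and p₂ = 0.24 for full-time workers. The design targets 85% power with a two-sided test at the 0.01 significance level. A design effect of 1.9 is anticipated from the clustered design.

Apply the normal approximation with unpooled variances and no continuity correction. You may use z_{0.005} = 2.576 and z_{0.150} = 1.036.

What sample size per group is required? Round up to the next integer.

n = (z_{α/2} + z_β)² · [p₁(1−p₁) + p₂(1−p₂)] / (p₁ − p₂)²
  = (2.576 + 1.036)² · (0.14·0.86 + 0.24·0.76) / (-0.10)²
  = (3.612)² · (0.1204 + 0.1824) / 0.0100
  = 13.0465 · 0.3028 / 0.0100
  = 395.05
Design effect: 1.9 × 395.05 = 750.59.
Round up → n = 751 per group.

n = 751 per group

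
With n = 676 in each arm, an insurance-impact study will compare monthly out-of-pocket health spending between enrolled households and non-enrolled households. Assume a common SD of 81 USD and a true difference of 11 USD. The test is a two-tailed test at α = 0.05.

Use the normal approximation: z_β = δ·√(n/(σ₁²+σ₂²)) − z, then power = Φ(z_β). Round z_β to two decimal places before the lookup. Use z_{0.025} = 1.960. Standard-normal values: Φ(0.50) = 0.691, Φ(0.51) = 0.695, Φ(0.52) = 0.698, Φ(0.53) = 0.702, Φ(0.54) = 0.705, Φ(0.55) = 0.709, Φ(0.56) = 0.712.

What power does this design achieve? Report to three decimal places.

Power ≈ 0.705

z_β = δ·√(n/(σ₁²+σ₂²)) − z_{α/2}
    = 11 · √(676/13122) − 1.960
    = 11 · 0.22697 − 1.960
    = 2.4967 − 1.960 = 0.5367 → 0.54
Power = Φ(0.54) = 0.705.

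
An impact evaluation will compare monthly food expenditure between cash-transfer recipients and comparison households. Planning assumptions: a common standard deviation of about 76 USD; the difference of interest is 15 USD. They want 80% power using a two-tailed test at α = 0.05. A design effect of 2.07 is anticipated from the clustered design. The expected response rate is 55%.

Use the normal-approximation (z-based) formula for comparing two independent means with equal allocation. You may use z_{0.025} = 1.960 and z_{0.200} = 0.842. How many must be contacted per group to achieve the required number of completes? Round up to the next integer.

n = (z_{α/2} + z_β)² · (σ₁² + σ₂²) / δ²
  = (1.960 + 0.842)² · (2·76² = 11552) / 15²
  = 7.8512 · 11552 / 225
  = 403.10
Design effect: 2.07 × 403.10 = 834.41.
Adjust for 55% response: 834.41 / 0.55 = 1517.12.
Round up → n = 1518 per group.

n = 1518 per group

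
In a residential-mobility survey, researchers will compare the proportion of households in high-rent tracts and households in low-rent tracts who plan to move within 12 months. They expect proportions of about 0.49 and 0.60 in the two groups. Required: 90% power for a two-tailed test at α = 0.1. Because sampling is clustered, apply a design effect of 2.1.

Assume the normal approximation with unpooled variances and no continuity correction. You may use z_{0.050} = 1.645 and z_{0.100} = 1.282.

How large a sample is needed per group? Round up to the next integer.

n = (z_{α/2} + z_β)² · [p₁(1−p₁) + p₂(1−p₂)] / (p₁ − p₂)²
  = (1.645 + 1.282)² · (0.49·0.51 + 0.60·0.40) / (-0.11)²
  = (2.927)² · (0.2499 + 0.2400) / 0.0121
  = 8.5673 · 0.4899 / 0.0121
  = 346.87
Design effect: 2.1 × 346.87 = 728.43.
Round up → n = 729 per group.

n = 729 per group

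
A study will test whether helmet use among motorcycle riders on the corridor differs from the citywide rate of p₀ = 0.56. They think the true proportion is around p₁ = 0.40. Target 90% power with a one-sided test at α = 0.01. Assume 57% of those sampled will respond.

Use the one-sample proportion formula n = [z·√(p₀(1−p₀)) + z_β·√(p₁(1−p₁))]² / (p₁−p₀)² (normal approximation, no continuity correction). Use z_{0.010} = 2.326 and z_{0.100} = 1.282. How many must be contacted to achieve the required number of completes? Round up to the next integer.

n = 218

n = [z_α·√(p₀q₀) + z_β·√(p₁q₁)]² / (p₁ − p₀)²
  = [2.326·√(0.56·0.44) + 1.282·√(0.40·0.60)]² / (-0.16)²
  = [2.326·0.4964 + 1.282·0.4899]² / 0.0256
  = [1.7826]² / 0.0256
  = 124.13
Adjust for 57% response: 124.13 / 0.57 = 217.78.
Round up → n = 218.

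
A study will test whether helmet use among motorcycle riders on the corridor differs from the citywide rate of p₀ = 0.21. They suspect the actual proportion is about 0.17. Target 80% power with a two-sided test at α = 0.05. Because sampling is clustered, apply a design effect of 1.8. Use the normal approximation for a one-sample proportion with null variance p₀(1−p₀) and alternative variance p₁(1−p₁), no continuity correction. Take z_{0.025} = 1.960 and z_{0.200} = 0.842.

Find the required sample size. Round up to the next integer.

n = [z_{α/2}·√(p₀q₀) + z_β·√(p₁q₁)]² / (p₁ − p₀)²
  = [1.960·√(0.21·0.79) + 0.842·√(0.17·0.83)]² / (-0.04)²
  = [1.960·0.4073 + 0.842·0.3756]² / 0.0016
  = [1.1146]² / 0.0016
  = 776.47
Design effect: 1.8 × 776.47 = 1397.64.
Round up → n = 1398.

n = 1398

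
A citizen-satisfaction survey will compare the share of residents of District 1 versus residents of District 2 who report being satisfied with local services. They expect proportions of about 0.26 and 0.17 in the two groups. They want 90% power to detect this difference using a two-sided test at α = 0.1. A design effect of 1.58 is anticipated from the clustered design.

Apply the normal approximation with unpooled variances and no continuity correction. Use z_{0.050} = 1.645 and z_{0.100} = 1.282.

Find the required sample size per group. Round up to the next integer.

n = 558 per group

n = (z_{α/2} + z_β)² · [p₁(1−p₁) + p₂(1−p₂)] / (p₁ − p₂)²
  = (1.645 + 1.282)² · (0.26·0.74 + 0.17·0.83) / (0.09)²
  = (2.927)² · (0.1924 + 0.1411) / 0.0081
  = 8.5673 · 0.3335 / 0.0081
  = 352.74
Design effect: 1.58 × 352.74 = 557.33.
Round up → n = 558 per group.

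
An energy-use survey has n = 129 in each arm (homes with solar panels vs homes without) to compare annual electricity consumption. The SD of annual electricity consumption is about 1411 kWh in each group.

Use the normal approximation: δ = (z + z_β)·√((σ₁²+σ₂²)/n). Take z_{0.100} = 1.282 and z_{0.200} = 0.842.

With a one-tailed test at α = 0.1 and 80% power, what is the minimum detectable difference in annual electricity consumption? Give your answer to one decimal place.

δ = (z_α + z_β) · √((σ₁²+σ₂²)/n)
  = (1.282 + 0.842) · √(3981842/129)
  = 2.124 · √30867.0
  = 2.124 · 175.6900
  = 373.1657

Minimum detectable difference ≈ 373.2 kWh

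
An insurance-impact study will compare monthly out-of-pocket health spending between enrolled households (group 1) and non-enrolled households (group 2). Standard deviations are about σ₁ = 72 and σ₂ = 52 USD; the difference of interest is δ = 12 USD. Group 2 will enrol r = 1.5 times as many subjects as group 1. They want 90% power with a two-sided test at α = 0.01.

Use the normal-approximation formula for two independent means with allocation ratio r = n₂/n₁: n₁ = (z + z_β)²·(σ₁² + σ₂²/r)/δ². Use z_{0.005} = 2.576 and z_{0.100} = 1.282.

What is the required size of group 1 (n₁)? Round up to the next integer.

n₁ = (z_{α/2} + z_β)² · (σ₁² + σ₂²/r) / δ²
   = (2.576 + 1.282)² · (72² + 52²/1.5) / 12²
   = 14.8842 · (5184 + 1802.7) / 144
   = 14.8842 · 6986.7 / 144
   = 722.16
Round up → n₁ = 723; n₂ = r·n₁ = 1.5 × 723 = 1085.

n₁ = 723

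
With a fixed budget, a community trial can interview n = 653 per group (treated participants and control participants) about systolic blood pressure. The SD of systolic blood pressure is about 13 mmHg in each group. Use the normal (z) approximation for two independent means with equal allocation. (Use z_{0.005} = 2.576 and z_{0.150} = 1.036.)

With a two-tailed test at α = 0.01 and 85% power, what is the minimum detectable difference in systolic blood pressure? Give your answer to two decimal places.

Minimum detectable difference ≈ 2.60 mmHg

δ = (z_{α/2} + z_β) · √((σ₁²+σ₂²)/n)
  = (2.576 + 1.036) · √(338/653)
  = 3.612 · √0.51761
  = 3.612 · 0.7195
  = 2.5987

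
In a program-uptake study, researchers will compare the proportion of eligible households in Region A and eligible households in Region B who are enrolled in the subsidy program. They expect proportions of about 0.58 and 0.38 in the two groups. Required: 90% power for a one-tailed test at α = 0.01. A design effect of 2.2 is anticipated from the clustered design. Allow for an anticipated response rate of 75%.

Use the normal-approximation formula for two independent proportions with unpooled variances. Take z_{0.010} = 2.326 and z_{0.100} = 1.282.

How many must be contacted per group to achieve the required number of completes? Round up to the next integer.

n = 458 per group

n = (z_α + z_β)² · [p₁(1−p₁) + p₂(1−p₂)] / (p₁ − p₂)²
  = (2.326 + 1.282)² · (0.58·0.42 + 0.38·0.62) / (0.20)²
  = (3.608)² · (0.2436 + 0.2356) / 0.0400
  = 13.0177 · 0.4792 / 0.0400
  = 155.95
Design effect: 2.2 × 155.95 = 343.09.
Adjust for 75% response: 343.09 / 0.75 = 457.46.
Round up → n = 458 per group.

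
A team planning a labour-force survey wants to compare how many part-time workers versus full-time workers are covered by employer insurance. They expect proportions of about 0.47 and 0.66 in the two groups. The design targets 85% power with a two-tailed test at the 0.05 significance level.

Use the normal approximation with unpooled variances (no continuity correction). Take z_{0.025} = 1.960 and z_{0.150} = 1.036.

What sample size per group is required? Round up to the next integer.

n = (z_{α/2} + z_β)² · [p₁(1−p₁) + p₂(1−p₂)] / (p₁ − p₂)²
  = (1.960 + 1.036)² · (0.47·0.53 + 0.66·0.34) / (-0.19)²
  = (2.996)² · (0.2491 + 0.2244) / 0.0361
  = 8.9760 · 0.4735 / 0.0361
  = 117.73
Round up → n = 118 per group.

n = 118 per group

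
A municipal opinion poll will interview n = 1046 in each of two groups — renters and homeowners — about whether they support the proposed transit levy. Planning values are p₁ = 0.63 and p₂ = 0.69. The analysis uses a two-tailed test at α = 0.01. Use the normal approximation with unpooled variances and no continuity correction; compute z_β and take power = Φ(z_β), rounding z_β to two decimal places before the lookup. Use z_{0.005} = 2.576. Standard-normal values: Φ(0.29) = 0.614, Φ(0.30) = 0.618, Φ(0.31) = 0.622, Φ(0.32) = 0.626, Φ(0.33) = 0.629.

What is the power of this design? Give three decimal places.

z_β = |p₁−p₂|·√(n/[p₁q₁+p₂q₂]) − z_{α/2}
    = 0.06 · √(1046/0.4470) − 2.576
    = 0.06 · 48.3740 − 2.576
    = 2.9024 − 2.576 = 0.3264 → 0.33
Power = Φ(0.33) = 0.629.

Power ≈ 0.629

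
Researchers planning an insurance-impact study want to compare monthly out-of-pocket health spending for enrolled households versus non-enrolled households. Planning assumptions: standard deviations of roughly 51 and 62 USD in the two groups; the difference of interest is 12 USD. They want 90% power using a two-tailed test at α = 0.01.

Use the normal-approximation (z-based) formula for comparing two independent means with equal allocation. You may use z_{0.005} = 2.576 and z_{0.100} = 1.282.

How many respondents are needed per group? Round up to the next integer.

n = 667 per group

n = (z_{α/2} + z_β)² · (σ₁² + σ₂²) / δ²
  = (2.576 + 1.282)² · (51² + 62² = 6445) / 12²
  = 14.8842 · 6445 / 144
  = 666.17
Round up → n = 667 per group.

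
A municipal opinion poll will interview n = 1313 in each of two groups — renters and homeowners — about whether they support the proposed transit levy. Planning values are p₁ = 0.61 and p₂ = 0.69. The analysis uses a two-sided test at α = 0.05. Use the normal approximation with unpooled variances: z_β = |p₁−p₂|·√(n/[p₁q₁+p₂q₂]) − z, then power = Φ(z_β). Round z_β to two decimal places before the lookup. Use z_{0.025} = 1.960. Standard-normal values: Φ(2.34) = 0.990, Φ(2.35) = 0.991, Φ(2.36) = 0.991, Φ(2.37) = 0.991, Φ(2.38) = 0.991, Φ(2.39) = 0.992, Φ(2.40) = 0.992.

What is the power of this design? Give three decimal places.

z_β = |p₁−p₂|·√(n/[p₁q₁+p₂q₂]) − z_{α/2}
    = 0.08 · √(1313/0.4518) − 1.960
    = 0.08 · 53.9087 − 1.960
    = 4.3127 − 1.960 = 2.3527 → 2.35
Power = Φ(2.35) = 0.991.

Power ≈ 0.991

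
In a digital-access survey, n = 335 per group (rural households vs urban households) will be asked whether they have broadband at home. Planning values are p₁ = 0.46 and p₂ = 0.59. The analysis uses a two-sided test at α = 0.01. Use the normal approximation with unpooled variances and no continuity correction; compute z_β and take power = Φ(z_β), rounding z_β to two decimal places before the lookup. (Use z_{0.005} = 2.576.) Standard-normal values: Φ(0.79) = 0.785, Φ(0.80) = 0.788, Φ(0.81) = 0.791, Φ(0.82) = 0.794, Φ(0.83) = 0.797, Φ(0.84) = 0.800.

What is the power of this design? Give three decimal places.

z_β = |p₁−p₂|·√(n/[p₁q₁+p₂q₂]) − z_{α/2}
    = 0.13 · √(335/0.4903) − 2.576
    = 0.13 · 26.1391 − 2.576
    = 3.3981 − 2.576 = 0.8221 → 0.82
Power = Φ(0.82) = 0.794.

Power ≈ 0.794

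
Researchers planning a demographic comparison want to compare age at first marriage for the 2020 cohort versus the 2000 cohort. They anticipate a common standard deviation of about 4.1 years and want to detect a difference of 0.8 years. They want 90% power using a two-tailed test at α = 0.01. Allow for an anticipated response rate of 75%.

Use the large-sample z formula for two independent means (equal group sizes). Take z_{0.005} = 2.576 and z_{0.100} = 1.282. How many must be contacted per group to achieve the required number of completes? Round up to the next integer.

n = (z_{α/2} + z_β)² · (σ₁² + σ₂²) / δ²
  = (2.576 + 1.282)² · (2·4.1² = 33.62) / 0.8²
  = 14.8842 · 33.62 / 0.64
  = 781.88
Adjust for 75% response: 781.88 / 0.75 = 1042.51.
Round up → n = 1043 per group.

n = 1043 per group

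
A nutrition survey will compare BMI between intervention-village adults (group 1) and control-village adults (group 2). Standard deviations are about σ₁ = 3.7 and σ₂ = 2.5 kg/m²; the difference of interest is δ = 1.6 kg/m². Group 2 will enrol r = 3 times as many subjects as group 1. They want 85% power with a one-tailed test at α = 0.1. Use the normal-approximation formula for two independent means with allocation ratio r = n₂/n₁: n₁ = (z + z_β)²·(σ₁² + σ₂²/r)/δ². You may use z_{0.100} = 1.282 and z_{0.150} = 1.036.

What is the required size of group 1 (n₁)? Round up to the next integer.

n₁ = 34

n₁ = (z_α + z_β)² · (σ₁² + σ₂²/r) / δ²
   = (1.282 + 1.036)² · (3.7² + 2.5²/3) / 1.6²
   = 5.3731 · (13.69 + 2.0833) / 2.56
   = 5.3731 · 15.7733 / 2.56
   = 33.11
Round up → n₁ = 34; n₂ = r·n₁ = 3 × 34 = 102.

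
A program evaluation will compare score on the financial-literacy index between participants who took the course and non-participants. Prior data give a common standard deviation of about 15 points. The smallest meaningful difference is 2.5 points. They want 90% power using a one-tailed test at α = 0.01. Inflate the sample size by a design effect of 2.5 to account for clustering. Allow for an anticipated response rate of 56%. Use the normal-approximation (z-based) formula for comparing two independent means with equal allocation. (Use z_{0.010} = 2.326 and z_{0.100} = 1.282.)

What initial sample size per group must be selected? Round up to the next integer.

n = 4185 per group

n = (z_α + z_β)² · (σ₁² + σ₂²) / δ²
  = (2.326 + 1.282)² · (2·15² = 450) / 2.5²
  = 13.0177 · 450 / 6.25
  = 937.27
Design effect: 2.5 × 937.27 = 2343.18.
Adjust for 56% response: 2343.18 / 0.56 = 4184.25.
Round up → n = 4185 per group.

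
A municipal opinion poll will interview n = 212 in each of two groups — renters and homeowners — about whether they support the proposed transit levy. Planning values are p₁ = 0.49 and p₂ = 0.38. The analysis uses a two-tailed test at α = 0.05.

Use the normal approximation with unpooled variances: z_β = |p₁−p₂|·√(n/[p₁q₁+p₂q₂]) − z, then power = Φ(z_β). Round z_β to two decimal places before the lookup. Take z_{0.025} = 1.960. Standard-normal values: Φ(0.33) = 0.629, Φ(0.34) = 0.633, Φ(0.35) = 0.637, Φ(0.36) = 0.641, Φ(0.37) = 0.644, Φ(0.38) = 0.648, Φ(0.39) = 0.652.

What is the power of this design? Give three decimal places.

Power ≈ 0.633

z_β = |p₁−p₂|·√(n/[p₁q₁+p₂q₂]) − z_{α/2}
    = 0.11 · √(212/0.4855) − 1.960
    = 0.11 · 20.8965 − 1.960
    = 2.2986 − 1.960 = 0.3386 → 0.34
Power = Φ(0.34) = 0.633.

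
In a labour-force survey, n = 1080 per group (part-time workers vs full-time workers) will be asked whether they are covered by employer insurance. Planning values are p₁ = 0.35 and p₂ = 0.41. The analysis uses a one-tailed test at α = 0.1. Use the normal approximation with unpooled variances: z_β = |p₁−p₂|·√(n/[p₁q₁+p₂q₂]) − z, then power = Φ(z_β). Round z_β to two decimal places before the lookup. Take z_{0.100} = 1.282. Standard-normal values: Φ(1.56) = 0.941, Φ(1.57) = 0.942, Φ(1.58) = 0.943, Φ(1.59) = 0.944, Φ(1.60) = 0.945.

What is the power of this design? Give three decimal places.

z_β = |p₁−p₂|·√(n/[p₁q₁+p₂q₂]) − z_α
    = 0.06 · √(1080/0.4694) − 1.282
    = 0.06 · 47.9668 − 1.282
    = 2.8780 − 1.282 = 1.5960 → 1.60
Power = Φ(1.60) = 0.945.

Power ≈ 0.945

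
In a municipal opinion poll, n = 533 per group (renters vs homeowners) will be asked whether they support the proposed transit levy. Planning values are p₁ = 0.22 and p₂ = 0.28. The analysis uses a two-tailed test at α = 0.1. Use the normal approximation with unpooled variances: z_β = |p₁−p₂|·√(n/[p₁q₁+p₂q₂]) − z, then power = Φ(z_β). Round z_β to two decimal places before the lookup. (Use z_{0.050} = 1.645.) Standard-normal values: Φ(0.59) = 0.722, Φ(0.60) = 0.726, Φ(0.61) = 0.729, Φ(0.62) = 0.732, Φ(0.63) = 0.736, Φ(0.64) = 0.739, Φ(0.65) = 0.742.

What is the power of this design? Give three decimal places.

Power ≈ 0.732

z_β = |p₁−p₂|·√(n/[p₁q₁+p₂q₂]) − z_{α/2}
    = 0.06 · √(533/0.3732) − 1.645
    = 0.06 · 37.7914 − 1.645
    = 2.2675 − 1.645 = 0.6225 → 0.62
Power = Φ(0.62) = 0.732.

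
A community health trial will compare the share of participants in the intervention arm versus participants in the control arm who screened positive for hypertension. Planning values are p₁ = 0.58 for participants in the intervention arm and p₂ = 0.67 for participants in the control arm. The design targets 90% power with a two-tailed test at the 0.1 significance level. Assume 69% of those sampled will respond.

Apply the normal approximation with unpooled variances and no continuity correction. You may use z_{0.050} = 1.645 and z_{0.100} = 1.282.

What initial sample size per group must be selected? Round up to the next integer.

n = (z_{α/2} + z_β)² · [p₁(1−p₁) + p₂(1−p₂)] / (p₁ − p₂)²
  = (1.645 + 1.282)² · (0.58·0.42 + 0.67·0.33) / (-0.09)²
  = (2.927)² · (0.2436 + 0.2211) / 0.0081
  = 8.5673 · 0.4647 / 0.0081
  = 491.51
Adjust for 69% response: 491.51 / 0.69 = 712.33.
Round up → n = 713 per group.

n = 713 per group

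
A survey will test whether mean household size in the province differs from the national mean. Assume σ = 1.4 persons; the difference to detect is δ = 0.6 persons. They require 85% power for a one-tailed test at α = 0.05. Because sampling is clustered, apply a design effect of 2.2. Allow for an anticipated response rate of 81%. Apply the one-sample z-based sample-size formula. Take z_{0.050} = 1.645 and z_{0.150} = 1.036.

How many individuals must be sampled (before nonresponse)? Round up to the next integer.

n = 107

n = (z_α + z_β)² · σ² / δ²
  = (1.645 + 1.036)² · 1.4² / 0.6²
  = 7.1878 · 1.96 / 0.36
  = 39.13
Design effect: 2.2 × 39.13 = 86.09.
Adjust for 81% response: 86.09 / 0.81 = 106.29.
Round up → n = 107.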